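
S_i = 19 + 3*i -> [19, 22, 25, 28, 31]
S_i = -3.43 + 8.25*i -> [-3.43, 4.82, 13.07, 21.32, 29.57]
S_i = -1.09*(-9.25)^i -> [-1.09, 10.08, -93.26, 862.68, -7979.83]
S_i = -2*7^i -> [-2, -14, -98, -686, -4802]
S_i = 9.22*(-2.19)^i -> [9.22, -20.19, 44.22, -96.84, 212.08]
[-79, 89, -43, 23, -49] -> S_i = Random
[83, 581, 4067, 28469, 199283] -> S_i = 83*7^i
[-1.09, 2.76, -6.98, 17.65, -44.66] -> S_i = -1.09*(-2.53)^i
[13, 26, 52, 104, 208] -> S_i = 13*2^i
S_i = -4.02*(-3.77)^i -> [-4.02, 15.16, -57.14, 215.4, -812.07]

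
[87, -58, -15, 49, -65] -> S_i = Random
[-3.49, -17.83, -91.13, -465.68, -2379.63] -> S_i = -3.49*5.11^i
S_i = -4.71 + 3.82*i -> [-4.71, -0.89, 2.93, 6.75, 10.57]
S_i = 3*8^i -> [3, 24, 192, 1536, 12288]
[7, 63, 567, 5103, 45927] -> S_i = 7*9^i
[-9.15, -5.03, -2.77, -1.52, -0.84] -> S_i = -9.15*0.55^i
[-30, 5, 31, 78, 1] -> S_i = Random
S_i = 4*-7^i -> [4, -28, 196, -1372, 9604]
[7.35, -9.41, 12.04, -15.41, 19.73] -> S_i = 7.35*(-1.28)^i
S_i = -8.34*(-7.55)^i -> [-8.34, 62.97, -475.4, 3589.28, -27099.04]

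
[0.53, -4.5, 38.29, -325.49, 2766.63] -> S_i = 0.53*(-8.50)^i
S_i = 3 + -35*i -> [3, -32, -67, -102, -137]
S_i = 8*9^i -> [8, 72, 648, 5832, 52488]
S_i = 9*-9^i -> [9, -81, 729, -6561, 59049]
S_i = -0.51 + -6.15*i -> [-0.51, -6.66, -12.81, -18.96, -25.11]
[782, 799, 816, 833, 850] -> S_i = 782 + 17*i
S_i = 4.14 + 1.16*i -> [4.14, 5.3, 6.46, 7.62, 8.78]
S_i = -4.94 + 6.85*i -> [-4.94, 1.91, 8.76, 15.61, 22.46]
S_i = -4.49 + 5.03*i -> [-4.49, 0.54, 5.57, 10.6, 15.63]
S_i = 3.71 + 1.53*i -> [3.71, 5.24, 6.77, 8.3, 9.83]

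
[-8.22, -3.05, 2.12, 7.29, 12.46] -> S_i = -8.22 + 5.17*i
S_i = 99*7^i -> [99, 693, 4851, 33957, 237699]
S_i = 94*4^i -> [94, 376, 1504, 6016, 24064]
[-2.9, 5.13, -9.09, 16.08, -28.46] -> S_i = -2.90*(-1.77)^i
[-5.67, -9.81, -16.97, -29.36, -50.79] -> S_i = -5.67*1.73^i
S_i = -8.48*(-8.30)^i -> [-8.48, 70.38, -584.19, 4848.75, -40244.66]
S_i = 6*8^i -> [6, 48, 384, 3072, 24576]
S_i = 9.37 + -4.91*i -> [9.37, 4.46, -0.45, -5.36, -10.27]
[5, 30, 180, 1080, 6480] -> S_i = 5*6^i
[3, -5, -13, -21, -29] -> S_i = 3 + -8*i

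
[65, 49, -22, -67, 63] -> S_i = Random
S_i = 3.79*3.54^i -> [3.79, 13.42, 47.49, 168.13, 595.19]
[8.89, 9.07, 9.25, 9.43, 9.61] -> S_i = 8.89 + 0.18*i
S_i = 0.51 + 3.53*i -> [0.51, 4.04, 7.57, 11.1, 14.63]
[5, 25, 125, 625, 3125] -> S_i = 5*5^i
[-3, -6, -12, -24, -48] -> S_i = -3*2^i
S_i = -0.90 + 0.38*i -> [-0.9, -0.52, -0.14, 0.24, 0.62]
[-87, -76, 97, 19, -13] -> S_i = Random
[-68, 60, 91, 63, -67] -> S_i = Random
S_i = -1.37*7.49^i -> [-1.37, -10.26, -76.86, -575.66, -4311.69]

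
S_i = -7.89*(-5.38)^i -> [-7.89, 42.45, -228.37, 1228.64, -6610.07]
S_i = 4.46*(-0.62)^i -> [4.46, -2.77, 1.71, -1.06, 0.66]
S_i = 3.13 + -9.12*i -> [3.13, -5.99, -15.11, -24.23, -33.35]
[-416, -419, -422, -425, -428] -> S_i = -416 + -3*i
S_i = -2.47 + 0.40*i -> [-2.47, -2.07, -1.67, -1.27, -0.87]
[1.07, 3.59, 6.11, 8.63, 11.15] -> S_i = 1.07 + 2.52*i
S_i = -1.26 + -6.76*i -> [-1.26, -8.02, -14.78, -21.54, -28.3]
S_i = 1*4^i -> [1, 4, 16, 64, 256]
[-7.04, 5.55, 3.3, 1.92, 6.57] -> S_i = Random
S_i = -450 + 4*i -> [-450, -446, -442, -438, -434]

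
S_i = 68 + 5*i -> [68, 73, 78, 83, 88]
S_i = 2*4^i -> [2, 8, 32, 128, 512]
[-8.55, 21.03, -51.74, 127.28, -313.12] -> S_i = -8.55*(-2.46)^i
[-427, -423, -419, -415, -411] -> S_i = -427 + 4*i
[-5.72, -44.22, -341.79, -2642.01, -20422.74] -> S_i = -5.72*7.73^i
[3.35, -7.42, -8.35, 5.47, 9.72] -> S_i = Random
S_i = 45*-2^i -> [45, -90, 180, -360, 720]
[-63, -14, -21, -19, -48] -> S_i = Random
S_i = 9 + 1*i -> [9, 10, 11, 12, 13]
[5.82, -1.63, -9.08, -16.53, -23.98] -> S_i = 5.82 + -7.45*i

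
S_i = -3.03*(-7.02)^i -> [-3.03, 21.27, -149.32, 1048.22, -7358.53]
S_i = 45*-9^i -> [45, -405, 3645, -32805, 295245]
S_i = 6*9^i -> [6, 54, 486, 4374, 39366]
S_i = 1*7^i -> [1, 7, 49, 343, 2401]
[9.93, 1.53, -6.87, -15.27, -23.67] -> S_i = 9.93 + -8.40*i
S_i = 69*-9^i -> [69, -621, 5589, -50301, 452709]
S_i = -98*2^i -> [-98, -196, -392, -784, -1568]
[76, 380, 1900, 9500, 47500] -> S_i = 76*5^i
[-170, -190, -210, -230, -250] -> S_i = -170 + -20*i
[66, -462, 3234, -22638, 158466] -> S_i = 66*-7^i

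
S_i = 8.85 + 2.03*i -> [8.85, 10.88, 12.91, 14.94, 16.97]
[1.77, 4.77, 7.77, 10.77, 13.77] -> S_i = 1.77 + 3.00*i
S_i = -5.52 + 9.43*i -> [-5.52, 3.91, 13.34, 22.77, 32.2]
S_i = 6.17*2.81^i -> [6.17, 17.34, 48.72, 136.9, 384.69]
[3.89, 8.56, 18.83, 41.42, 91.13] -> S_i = 3.89*2.20^i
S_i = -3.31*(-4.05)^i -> [-3.31, 13.41, -54.29, 219.88, -890.53]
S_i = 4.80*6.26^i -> [4.8, 30.05, 188.1, 1177.51, 7371.21]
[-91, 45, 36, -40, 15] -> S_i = Random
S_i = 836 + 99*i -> [836, 935, 1034, 1133, 1232]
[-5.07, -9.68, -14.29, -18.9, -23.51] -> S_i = -5.07 + -4.61*i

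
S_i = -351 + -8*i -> [-351, -359, -367, -375, -383]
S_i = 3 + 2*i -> [3, 5, 7, 9, 11]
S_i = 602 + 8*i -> [602, 610, 618, 626, 634]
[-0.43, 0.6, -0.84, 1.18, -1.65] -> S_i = -0.43*(-1.40)^i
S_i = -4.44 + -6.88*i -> [-4.44, -11.32, -18.2, -25.08, -31.96]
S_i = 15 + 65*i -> [15, 80, 145, 210, 275]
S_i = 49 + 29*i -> [49, 78, 107, 136, 165]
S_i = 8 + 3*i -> [8, 11, 14, 17, 20]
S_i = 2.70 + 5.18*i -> [2.7, 7.88, 13.06, 18.24, 23.42]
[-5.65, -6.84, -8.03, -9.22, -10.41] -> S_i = -5.65 + -1.19*i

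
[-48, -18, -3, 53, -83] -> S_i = Random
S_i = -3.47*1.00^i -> [-3.47, -3.47, -3.47, -3.47, -3.47]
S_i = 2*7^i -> [2, 14, 98, 686, 4802]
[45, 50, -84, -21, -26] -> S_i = Random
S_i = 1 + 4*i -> [1, 5, 9, 13, 17]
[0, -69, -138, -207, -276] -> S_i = 0 + -69*i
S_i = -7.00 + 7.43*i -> [-7.0, 0.43, 7.86, 15.29, 22.72]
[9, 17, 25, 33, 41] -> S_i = 9 + 8*i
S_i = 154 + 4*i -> [154, 158, 162, 166, 170]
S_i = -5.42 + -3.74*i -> [-5.42, -9.16, -12.9, -16.64, -20.38]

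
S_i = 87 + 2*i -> [87, 89, 91, 93, 95]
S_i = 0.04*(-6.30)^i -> [0.04, -0.25, 1.59, -10.0, 63.01]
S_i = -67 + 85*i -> [-67, 18, 103, 188, 273]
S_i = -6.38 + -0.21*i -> [-6.38, -6.59, -6.8, -7.01, -7.22]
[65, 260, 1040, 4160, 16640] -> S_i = 65*4^i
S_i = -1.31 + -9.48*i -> [-1.31, -10.79, -20.27, -29.75, -39.23]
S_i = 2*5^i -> [2, 10, 50, 250, 1250]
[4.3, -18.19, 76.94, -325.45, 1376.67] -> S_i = 4.30*(-4.23)^i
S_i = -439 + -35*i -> [-439, -474, -509, -544, -579]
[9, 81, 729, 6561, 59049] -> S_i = 9*9^i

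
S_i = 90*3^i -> [90, 270, 810, 2430, 7290]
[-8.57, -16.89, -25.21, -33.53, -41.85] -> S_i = -8.57 + -8.32*i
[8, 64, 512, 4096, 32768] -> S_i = 8*8^i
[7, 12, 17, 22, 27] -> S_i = 7 + 5*i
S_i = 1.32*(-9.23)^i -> [1.32, -12.18, 112.45, -1037.96, 9580.34]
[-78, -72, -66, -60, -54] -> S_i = -78 + 6*i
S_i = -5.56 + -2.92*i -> [-5.56, -8.48, -11.4, -14.32, -17.24]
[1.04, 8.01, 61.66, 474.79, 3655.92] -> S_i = 1.04*7.70^i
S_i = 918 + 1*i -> [918, 919, 920, 921, 922]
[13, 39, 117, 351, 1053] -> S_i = 13*3^i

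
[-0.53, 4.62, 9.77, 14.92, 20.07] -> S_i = -0.53 + 5.15*i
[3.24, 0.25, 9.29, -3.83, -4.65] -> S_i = Random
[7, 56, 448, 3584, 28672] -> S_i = 7*8^i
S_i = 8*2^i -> [8, 16, 32, 64, 128]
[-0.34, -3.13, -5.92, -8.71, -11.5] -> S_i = -0.34 + -2.79*i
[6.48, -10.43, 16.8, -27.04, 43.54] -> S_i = 6.48*(-1.61)^i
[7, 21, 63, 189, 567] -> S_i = 7*3^i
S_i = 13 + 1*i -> [13, 14, 15, 16, 17]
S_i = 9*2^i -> [9, 18, 36, 72, 144]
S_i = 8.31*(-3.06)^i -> [8.31, -25.43, 77.81, -238.1, 728.6]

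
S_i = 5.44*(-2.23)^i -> [5.44, -12.13, 27.05, -60.33, 134.53]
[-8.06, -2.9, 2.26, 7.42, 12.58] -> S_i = -8.06 + 5.16*i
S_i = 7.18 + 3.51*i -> [7.18, 10.69, 14.2, 17.71, 21.22]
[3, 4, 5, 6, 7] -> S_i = 3 + 1*i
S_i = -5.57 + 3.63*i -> [-5.57, -1.94, 1.69, 5.32, 8.95]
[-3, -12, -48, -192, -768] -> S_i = -3*4^i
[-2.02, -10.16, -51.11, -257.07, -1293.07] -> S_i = -2.02*5.03^i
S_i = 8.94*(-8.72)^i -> [8.94, -77.96, 679.78, -5927.71, 51689.63]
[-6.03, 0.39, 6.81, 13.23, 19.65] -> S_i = -6.03 + 6.42*i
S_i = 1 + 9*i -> [1, 10, 19, 28, 37]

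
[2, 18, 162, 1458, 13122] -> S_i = 2*9^i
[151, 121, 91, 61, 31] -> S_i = 151 + -30*i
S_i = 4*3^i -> [4, 12, 36, 108, 324]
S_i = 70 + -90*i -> [70, -20, -110, -200, -290]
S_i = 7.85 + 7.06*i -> [7.85, 14.91, 21.97, 29.03, 36.09]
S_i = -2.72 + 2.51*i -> [-2.72, -0.21, 2.3, 4.81, 7.32]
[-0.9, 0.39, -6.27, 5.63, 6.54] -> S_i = Random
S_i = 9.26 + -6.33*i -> [9.26, 2.93, -3.4, -9.73, -16.06]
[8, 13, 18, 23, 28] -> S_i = 8 + 5*i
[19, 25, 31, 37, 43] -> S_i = 19 + 6*i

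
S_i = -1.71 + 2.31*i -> [-1.71, 0.6, 2.91, 5.22, 7.53]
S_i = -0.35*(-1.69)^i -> [-0.35, 0.59, -1.0, 1.69, -2.86]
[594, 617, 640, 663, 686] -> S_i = 594 + 23*i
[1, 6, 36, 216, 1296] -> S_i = 1*6^i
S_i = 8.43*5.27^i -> [8.43, 44.43, 234.13, 1233.84, 6502.35]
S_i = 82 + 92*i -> [82, 174, 266, 358, 450]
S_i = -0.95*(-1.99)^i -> [-0.95, 1.89, -3.76, 7.49, -14.9]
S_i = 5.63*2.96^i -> [5.63, 16.66, 49.33, 146.01, 432.19]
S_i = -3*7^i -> [-3, -21, -147, -1029, -7203]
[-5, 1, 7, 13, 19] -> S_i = -5 + 6*i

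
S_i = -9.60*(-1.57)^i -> [-9.6, 15.07, -23.66, 37.15, -58.33]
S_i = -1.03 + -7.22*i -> [-1.03, -8.25, -15.47, -22.69, -29.91]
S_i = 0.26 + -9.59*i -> [0.26, -9.33, -18.92, -28.51, -38.1]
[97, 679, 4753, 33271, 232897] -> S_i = 97*7^i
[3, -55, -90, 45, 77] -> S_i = Random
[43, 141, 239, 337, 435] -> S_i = 43 + 98*i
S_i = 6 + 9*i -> [6, 15, 24, 33, 42]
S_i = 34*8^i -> [34, 272, 2176, 17408, 139264]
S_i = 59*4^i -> [59, 236, 944, 3776, 15104]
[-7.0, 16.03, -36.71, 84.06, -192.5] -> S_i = -7.00*(-2.29)^i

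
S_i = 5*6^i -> [5, 30, 180, 1080, 6480]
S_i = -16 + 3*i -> [-16, -13, -10, -7, -4]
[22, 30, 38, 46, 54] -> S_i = 22 + 8*i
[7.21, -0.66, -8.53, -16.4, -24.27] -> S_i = 7.21 + -7.87*i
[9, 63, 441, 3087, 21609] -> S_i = 9*7^i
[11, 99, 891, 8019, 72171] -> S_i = 11*9^i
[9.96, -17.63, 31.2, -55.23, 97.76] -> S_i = 9.96*(-1.77)^i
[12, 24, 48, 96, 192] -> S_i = 12*2^i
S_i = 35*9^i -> [35, 315, 2835, 25515, 229635]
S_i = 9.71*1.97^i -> [9.71, 19.13, 37.68, 74.24, 146.25]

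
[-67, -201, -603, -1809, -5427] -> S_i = -67*3^i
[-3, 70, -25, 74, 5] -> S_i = Random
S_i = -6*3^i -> [-6, -18, -54, -162, -486]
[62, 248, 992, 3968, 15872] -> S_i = 62*4^i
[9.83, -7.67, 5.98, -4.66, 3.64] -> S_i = 9.83*(-0.78)^i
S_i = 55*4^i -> [55, 220, 880, 3520, 14080]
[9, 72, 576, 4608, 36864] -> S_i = 9*8^i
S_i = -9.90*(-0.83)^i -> [-9.9, 8.22, -6.82, 5.66, -4.7]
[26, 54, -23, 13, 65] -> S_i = Random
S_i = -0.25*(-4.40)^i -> [-0.25, 1.1, -4.84, 21.3, -93.7]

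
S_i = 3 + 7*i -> [3, 10, 17, 24, 31]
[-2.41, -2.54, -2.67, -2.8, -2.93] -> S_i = -2.41 + -0.13*i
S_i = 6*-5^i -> [6, -30, 150, -750, 3750]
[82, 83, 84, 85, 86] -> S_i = 82 + 1*i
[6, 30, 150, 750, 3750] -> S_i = 6*5^i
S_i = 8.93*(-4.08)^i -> [8.93, -36.43, 148.65, -606.5, 2474.53]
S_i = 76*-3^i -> [76, -228, 684, -2052, 6156]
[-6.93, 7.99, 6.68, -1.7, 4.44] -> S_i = Random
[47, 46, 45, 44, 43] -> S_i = 47 + -1*i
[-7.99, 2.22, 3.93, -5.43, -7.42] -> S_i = Random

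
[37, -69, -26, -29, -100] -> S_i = Random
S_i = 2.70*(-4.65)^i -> [2.7, -12.56, 58.38, -271.47, 1262.34]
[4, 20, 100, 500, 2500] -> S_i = 4*5^i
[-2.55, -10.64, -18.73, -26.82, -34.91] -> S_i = -2.55 + -8.09*i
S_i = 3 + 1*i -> [3, 4, 5, 6, 7]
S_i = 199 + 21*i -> [199, 220, 241, 262, 283]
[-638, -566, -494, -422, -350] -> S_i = -638 + 72*i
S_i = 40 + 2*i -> [40, 42, 44, 46, 48]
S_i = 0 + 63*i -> [0, 63, 126, 189, 252]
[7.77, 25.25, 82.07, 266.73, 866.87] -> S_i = 7.77*3.25^i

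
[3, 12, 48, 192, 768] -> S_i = 3*4^i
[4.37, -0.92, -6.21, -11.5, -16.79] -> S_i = 4.37 + -5.29*i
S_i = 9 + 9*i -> [9, 18, 27, 36, 45]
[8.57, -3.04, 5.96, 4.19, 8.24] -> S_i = Random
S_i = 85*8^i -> [85, 680, 5440, 43520, 348160]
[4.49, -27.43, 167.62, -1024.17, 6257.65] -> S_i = 4.49*(-6.11)^i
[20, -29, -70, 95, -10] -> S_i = Random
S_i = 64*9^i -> [64, 576, 5184, 46656, 419904]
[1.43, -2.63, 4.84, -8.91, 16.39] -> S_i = 1.43*(-1.84)^i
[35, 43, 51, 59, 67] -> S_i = 35 + 8*i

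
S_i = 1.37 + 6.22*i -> [1.37, 7.59, 13.81, 20.03, 26.25]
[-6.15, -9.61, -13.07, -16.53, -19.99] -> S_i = -6.15 + -3.46*i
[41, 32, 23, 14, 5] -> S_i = 41 + -9*i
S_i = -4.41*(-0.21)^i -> [-4.41, 0.93, -0.19, 0.04, -0.01]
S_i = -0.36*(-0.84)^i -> [-0.36, 0.3, -0.25, 0.21, -0.18]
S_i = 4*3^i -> [4, 12, 36, 108, 324]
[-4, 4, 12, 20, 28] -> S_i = -4 + 8*i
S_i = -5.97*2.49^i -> [-5.97, -14.87, -37.01, -92.17, -229.49]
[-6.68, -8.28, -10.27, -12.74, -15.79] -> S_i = -6.68*1.24^i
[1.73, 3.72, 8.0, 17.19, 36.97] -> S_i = 1.73*2.15^i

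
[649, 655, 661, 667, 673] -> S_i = 649 + 6*i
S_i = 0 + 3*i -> [0, 3, 6, 9, 12]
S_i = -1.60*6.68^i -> [-1.6, -10.69, -71.4, -476.92, -3185.85]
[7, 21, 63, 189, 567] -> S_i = 7*3^i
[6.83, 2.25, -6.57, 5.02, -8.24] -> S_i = Random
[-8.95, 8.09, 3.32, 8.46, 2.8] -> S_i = Random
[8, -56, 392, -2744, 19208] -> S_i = 8*-7^i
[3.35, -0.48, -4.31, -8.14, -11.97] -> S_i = 3.35 + -3.83*i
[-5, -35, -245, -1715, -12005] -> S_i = -5*7^i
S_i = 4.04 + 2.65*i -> [4.04, 6.69, 9.34, 11.99, 14.64]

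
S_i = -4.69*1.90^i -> [-4.69, -8.91, -16.93, -32.17, -61.12]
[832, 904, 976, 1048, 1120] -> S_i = 832 + 72*i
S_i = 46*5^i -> [46, 230, 1150, 5750, 28750]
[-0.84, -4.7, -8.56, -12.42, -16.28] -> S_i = -0.84 + -3.86*i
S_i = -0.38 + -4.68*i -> [-0.38, -5.06, -9.74, -14.42, -19.1]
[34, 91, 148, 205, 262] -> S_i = 34 + 57*i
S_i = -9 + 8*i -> [-9, -1, 7, 15, 23]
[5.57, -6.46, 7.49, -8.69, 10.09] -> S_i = 5.57*(-1.16)^i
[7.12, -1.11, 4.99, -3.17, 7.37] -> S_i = Random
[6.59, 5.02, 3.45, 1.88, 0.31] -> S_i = 6.59 + -1.57*i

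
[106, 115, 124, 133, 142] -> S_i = 106 + 9*i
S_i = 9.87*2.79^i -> [9.87, 27.54, 76.83, 214.35, 598.05]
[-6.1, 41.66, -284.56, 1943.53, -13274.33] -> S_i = -6.10*(-6.83)^i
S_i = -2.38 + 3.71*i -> [-2.38, 1.33, 5.04, 8.75, 12.46]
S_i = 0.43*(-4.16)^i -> [0.43, -1.79, 7.44, -30.96, 128.78]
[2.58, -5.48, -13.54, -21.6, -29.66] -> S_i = 2.58 + -8.06*i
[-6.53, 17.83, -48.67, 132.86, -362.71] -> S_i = -6.53*(-2.73)^i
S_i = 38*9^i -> [38, 342, 3078, 27702, 249318]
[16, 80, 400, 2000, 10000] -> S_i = 16*5^i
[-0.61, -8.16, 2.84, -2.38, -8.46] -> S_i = Random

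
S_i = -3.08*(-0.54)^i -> [-3.08, 1.66, -0.9, 0.48, -0.26]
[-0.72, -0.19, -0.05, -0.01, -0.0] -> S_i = -0.72*0.27^i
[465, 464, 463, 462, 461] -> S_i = 465 + -1*i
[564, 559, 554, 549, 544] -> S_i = 564 + -5*i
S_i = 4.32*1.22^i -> [4.32, 5.27, 6.43, 7.84, 9.57]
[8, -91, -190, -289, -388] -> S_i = 8 + -99*i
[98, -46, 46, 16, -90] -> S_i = Random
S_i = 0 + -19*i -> [0, -19, -38, -57, -76]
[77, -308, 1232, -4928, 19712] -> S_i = 77*-4^i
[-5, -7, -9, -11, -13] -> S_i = -5 + -2*i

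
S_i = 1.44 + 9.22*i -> [1.44, 10.66, 19.88, 29.1, 38.32]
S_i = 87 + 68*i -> [87, 155, 223, 291, 359]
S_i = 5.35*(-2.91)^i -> [5.35, -15.57, 45.3, -131.84, 383.64]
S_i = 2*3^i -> [2, 6, 18, 54, 162]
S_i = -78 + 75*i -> [-78, -3, 72, 147, 222]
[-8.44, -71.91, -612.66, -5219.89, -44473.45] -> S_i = -8.44*8.52^i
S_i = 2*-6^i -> [2, -12, 72, -432, 2592]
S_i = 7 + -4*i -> [7, 3, -1, -5, -9]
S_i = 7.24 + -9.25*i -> [7.24, -2.01, -11.26, -20.51, -29.76]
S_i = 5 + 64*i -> [5, 69, 133, 197, 261]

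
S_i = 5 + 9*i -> [5, 14, 23, 32, 41]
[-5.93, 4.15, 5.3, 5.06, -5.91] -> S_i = Random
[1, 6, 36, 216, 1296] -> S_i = 1*6^i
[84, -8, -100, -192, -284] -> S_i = 84 + -92*i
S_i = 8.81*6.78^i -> [8.81, 59.73, 404.98, 2745.78, 18616.36]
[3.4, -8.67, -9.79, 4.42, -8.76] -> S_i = Random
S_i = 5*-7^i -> [5, -35, 245, -1715, 12005]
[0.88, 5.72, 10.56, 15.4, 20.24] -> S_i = 0.88 + 4.84*i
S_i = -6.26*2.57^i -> [-6.26, -16.09, -41.35, -106.26, -273.09]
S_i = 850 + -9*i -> [850, 841, 832, 823, 814]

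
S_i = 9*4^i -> [9, 36, 144, 576, 2304]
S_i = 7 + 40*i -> [7, 47, 87, 127, 167]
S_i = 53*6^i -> [53, 318, 1908, 11448, 68688]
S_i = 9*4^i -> [9, 36, 144, 576, 2304]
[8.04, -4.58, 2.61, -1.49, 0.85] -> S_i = 8.04*(-0.57)^i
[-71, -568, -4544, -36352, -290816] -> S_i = -71*8^i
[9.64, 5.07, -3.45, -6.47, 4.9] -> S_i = Random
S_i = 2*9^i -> [2, 18, 162, 1458, 13122]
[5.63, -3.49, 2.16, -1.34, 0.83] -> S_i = 5.63*(-0.62)^i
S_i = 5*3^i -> [5, 15, 45, 135, 405]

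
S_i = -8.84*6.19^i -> [-8.84, -54.72, -338.71, -2096.64, -12978.21]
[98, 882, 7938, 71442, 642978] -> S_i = 98*9^i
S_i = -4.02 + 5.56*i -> [-4.02, 1.54, 7.1, 12.66, 18.22]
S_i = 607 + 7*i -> [607, 614, 621, 628, 635]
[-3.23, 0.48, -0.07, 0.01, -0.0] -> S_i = -3.23*(-0.15)^i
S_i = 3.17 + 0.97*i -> [3.17, 4.14, 5.11, 6.08, 7.05]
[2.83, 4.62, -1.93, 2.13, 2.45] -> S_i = Random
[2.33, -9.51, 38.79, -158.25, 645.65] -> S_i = 2.33*(-4.08)^i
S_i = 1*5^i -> [1, 5, 25, 125, 625]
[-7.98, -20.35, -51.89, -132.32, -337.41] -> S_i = -7.98*2.55^i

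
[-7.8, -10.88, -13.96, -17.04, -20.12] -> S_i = -7.80 + -3.08*i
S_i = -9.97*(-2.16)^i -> [-9.97, 21.54, -46.52, 100.47, -217.03]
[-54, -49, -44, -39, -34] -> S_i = -54 + 5*i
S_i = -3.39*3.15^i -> [-3.39, -10.68, -33.64, -105.96, -333.77]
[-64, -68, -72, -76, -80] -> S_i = -64 + -4*i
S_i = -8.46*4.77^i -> [-8.46, -40.35, -192.49, -918.18, -4379.7]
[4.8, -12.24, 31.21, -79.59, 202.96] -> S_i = 4.80*(-2.55)^i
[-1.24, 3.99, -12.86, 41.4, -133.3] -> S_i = -1.24*(-3.22)^i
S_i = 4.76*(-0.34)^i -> [4.76, -1.62, 0.55, -0.19, 0.06]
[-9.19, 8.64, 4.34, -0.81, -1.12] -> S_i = Random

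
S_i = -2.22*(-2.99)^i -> [-2.22, 6.64, -19.85, 59.34, -177.43]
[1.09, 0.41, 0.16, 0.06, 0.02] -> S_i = 1.09*0.38^i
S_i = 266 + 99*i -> [266, 365, 464, 563, 662]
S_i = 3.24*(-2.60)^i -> [3.24, -8.42, 21.9, -56.95, 148.06]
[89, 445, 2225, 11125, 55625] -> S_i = 89*5^i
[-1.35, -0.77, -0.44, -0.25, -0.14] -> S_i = -1.35*0.57^i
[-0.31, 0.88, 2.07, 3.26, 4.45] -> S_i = -0.31 + 1.19*i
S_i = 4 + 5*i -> [4, 9, 14, 19, 24]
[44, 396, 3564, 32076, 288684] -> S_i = 44*9^i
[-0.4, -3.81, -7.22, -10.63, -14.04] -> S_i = -0.40 + -3.41*i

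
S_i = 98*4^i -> [98, 392, 1568, 6272, 25088]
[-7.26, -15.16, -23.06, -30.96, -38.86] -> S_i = -7.26 + -7.90*i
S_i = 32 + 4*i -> [32, 36, 40, 44, 48]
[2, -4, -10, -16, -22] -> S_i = 2 + -6*i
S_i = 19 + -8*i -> [19, 11, 3, -5, -13]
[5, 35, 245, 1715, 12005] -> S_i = 5*7^i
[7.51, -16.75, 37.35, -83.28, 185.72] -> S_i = 7.51*(-2.23)^i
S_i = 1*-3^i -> [1, -3, 9, -27, 81]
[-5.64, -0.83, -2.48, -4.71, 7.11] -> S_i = Random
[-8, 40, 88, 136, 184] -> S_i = -8 + 48*i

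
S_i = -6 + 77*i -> [-6, 71, 148, 225, 302]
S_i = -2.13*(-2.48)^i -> [-2.13, 5.28, -13.1, 32.49, -80.57]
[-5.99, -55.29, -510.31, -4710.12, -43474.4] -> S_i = -5.99*9.23^i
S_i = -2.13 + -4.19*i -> [-2.13, -6.32, -10.51, -14.7, -18.89]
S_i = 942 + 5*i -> [942, 947, 952, 957, 962]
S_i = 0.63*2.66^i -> [0.63, 1.68, 4.46, 11.86, 31.54]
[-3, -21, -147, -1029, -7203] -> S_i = -3*7^i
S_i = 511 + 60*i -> [511, 571, 631, 691, 751]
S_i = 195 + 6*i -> [195, 201, 207, 213, 219]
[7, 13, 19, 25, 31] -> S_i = 7 + 6*i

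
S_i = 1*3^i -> [1, 3, 9, 27, 81]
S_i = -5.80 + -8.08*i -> [-5.8, -13.88, -21.96, -30.04, -38.12]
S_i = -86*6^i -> [-86, -516, -3096, -18576, -111456]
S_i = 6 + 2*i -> [6, 8, 10, 12, 14]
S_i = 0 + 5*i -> [0, 5, 10, 15, 20]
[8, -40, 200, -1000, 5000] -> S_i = 8*-5^i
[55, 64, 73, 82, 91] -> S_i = 55 + 9*i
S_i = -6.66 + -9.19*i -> [-6.66, -15.85, -25.04, -34.23, -43.42]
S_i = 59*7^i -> [59, 413, 2891, 20237, 141659]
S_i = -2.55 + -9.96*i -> [-2.55, -12.51, -22.47, -32.43, -42.39]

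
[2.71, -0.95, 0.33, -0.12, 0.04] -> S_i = 2.71*(-0.35)^i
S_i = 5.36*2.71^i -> [5.36, 14.53, 39.36, 106.68, 289.1]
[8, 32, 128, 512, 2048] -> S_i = 8*4^i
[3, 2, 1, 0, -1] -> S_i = 3 + -1*i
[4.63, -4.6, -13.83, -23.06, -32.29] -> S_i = 4.63 + -9.23*i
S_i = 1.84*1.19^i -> [1.84, 2.19, 2.61, 3.1, 3.69]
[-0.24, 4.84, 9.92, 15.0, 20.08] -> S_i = -0.24 + 5.08*i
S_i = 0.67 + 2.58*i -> [0.67, 3.25, 5.83, 8.41, 10.99]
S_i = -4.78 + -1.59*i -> [-4.78, -6.37, -7.96, -9.55, -11.14]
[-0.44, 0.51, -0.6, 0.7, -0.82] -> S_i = -0.44*(-1.17)^i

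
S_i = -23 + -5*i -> [-23, -28, -33, -38, -43]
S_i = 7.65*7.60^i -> [7.65, 58.14, 441.86, 3358.17, 25522.06]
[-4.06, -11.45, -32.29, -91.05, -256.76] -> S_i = -4.06*2.82^i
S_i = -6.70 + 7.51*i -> [-6.7, 0.81, 8.32, 15.83, 23.34]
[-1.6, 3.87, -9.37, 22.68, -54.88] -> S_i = -1.60*(-2.42)^i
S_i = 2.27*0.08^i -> [2.27, 0.18, 0.01, 0.0, 0.0]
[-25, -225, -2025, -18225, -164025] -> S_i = -25*9^i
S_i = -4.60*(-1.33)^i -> [-4.6, 6.12, -8.14, 10.82, -14.39]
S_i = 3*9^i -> [3, 27, 243, 2187, 19683]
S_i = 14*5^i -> [14, 70, 350, 1750, 8750]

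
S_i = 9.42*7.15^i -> [9.42, 67.35, 481.57, 3443.25, 24619.26]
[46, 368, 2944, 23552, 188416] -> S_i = 46*8^i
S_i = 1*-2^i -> [1, -2, 4, -8, 16]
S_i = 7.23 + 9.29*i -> [7.23, 16.52, 25.81, 35.1, 44.39]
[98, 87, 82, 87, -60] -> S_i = Random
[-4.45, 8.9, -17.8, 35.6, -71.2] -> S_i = -4.45*(-2.00)^i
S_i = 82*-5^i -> [82, -410, 2050, -10250, 51250]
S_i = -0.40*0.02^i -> [-0.4, -0.01, -0.0, -0.0, -0.0]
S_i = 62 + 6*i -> [62, 68, 74, 80, 86]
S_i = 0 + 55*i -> [0, 55, 110, 165, 220]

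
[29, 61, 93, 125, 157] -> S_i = 29 + 32*i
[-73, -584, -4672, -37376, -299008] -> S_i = -73*8^i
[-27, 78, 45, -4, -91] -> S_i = Random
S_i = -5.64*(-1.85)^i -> [-5.64, 10.43, -19.3, 35.71, -66.06]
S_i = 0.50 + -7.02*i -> [0.5, -6.52, -13.54, -20.56, -27.58]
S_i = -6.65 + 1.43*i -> [-6.65, -5.22, -3.79, -2.36, -0.93]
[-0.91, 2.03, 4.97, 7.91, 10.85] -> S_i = -0.91 + 2.94*i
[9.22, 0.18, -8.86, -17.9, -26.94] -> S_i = 9.22 + -9.04*i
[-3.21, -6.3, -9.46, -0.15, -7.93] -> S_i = Random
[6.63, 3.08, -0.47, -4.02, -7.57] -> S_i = 6.63 + -3.55*i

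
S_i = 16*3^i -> [16, 48, 144, 432, 1296]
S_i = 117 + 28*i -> [117, 145, 173, 201, 229]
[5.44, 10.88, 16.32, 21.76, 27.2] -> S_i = 5.44 + 5.44*i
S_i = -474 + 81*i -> [-474, -393, -312, -231, -150]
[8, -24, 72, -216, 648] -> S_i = 8*-3^i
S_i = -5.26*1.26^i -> [-5.26, -6.63, -8.35, -10.52, -13.26]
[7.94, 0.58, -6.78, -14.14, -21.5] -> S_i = 7.94 + -7.36*i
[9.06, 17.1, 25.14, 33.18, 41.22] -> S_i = 9.06 + 8.04*i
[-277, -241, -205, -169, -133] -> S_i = -277 + 36*i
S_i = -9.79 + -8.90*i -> [-9.79, -18.69, -27.59, -36.49, -45.39]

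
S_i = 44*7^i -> [44, 308, 2156, 15092, 105644]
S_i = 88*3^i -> [88, 264, 792, 2376, 7128]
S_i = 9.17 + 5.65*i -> [9.17, 14.82, 20.47, 26.12, 31.77]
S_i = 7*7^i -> [7, 49, 343, 2401, 16807]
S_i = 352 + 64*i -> [352, 416, 480, 544, 608]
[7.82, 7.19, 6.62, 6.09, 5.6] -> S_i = 7.82*0.92^i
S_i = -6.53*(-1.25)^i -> [-6.53, 8.16, -10.2, 12.75, -15.94]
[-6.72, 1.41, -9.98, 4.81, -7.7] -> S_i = Random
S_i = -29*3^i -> [-29, -87, -261, -783, -2349]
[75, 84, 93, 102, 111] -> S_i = 75 + 9*i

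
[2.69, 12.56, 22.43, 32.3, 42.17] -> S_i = 2.69 + 9.87*i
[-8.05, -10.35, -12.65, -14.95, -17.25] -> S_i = -8.05 + -2.30*i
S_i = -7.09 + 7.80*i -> [-7.09, 0.71, 8.51, 16.31, 24.11]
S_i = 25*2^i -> [25, 50, 100, 200, 400]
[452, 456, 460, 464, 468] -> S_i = 452 + 4*i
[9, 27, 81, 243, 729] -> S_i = 9*3^i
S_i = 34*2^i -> [34, 68, 136, 272, 544]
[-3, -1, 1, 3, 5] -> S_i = -3 + 2*i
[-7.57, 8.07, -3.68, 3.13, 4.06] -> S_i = Random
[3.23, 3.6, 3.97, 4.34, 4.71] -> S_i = 3.23 + 0.37*i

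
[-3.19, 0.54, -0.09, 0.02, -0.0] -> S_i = -3.19*(-0.17)^i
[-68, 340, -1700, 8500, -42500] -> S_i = -68*-5^i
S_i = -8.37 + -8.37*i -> [-8.37, -16.74, -25.11, -33.48, -41.85]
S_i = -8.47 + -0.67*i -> [-8.47, -9.14, -9.81, -10.48, -11.15]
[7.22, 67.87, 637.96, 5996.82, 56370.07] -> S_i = 7.22*9.40^i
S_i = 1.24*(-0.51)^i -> [1.24, -0.63, 0.32, -0.16, 0.08]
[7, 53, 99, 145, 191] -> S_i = 7 + 46*i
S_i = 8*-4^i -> [8, -32, 128, -512, 2048]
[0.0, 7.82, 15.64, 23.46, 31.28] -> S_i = 0.00 + 7.82*i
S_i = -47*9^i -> [-47, -423, -3807, -34263, -308367]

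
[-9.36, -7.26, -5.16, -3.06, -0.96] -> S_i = -9.36 + 2.10*i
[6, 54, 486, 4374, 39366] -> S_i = 6*9^i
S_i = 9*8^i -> [9, 72, 576, 4608, 36864]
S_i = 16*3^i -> [16, 48, 144, 432, 1296]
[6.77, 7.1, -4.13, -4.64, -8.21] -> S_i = Random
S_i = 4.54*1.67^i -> [4.54, 7.58, 12.66, 21.14, 35.31]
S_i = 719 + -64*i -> [719, 655, 591, 527, 463]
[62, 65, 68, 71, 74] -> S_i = 62 + 3*i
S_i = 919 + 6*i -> [919, 925, 931, 937, 943]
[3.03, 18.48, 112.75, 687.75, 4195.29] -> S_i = 3.03*6.10^i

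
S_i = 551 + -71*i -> [551, 480, 409, 338, 267]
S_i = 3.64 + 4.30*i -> [3.64, 7.94, 12.24, 16.54, 20.84]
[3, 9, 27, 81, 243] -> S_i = 3*3^i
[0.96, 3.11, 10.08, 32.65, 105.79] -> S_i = 0.96*3.24^i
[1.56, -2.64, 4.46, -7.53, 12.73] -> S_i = 1.56*(-1.69)^i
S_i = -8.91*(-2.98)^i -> [-8.91, 26.55, -79.12, 235.79, -702.66]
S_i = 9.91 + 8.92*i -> [9.91, 18.83, 27.75, 36.67, 45.59]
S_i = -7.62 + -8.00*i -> [-7.62, -15.62, -23.62, -31.62, -39.62]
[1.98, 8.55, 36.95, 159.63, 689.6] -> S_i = 1.98*4.32^i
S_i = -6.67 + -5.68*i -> [-6.67, -12.35, -18.03, -23.71, -29.39]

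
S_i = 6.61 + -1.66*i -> [6.61, 4.95, 3.29, 1.63, -0.03]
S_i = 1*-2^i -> [1, -2, 4, -8, 16]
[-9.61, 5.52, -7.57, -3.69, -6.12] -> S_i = Random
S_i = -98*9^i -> [-98, -882, -7938, -71442, -642978]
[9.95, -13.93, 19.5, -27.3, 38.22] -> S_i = 9.95*(-1.40)^i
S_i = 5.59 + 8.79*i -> [5.59, 14.38, 23.17, 31.96, 40.75]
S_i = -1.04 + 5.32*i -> [-1.04, 4.28, 9.6, 14.92, 20.24]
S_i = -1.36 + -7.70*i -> [-1.36, -9.06, -16.76, -24.46, -32.16]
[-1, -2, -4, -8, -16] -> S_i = -1*2^i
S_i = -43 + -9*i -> [-43, -52, -61, -70, -79]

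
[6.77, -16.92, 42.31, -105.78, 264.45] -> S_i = 6.77*(-2.50)^i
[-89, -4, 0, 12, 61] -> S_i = Random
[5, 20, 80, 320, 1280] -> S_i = 5*4^i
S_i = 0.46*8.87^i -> [0.46, 4.08, 36.19, 321.02, 2847.43]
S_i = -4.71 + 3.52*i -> [-4.71, -1.19, 2.33, 5.85, 9.37]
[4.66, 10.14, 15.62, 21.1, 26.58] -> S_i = 4.66 + 5.48*i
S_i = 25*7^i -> [25, 175, 1225, 8575, 60025]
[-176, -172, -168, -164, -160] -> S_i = -176 + 4*i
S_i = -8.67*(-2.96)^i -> [-8.67, 25.66, -75.96, 224.85, -665.56]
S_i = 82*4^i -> [82, 328, 1312, 5248, 20992]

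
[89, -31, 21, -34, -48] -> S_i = Random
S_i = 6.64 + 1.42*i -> [6.64, 8.06, 9.48, 10.9, 12.32]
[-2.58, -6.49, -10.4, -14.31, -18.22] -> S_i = -2.58 + -3.91*i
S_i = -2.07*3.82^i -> [-2.07, -7.91, -30.21, -115.39, -440.78]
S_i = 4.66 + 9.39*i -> [4.66, 14.05, 23.44, 32.83, 42.22]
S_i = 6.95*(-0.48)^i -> [6.95, -3.34, 1.6, -0.77, 0.37]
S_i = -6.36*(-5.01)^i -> [-6.36, 31.86, -159.64, 799.78, -4006.9]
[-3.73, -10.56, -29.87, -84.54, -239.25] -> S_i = -3.73*2.83^i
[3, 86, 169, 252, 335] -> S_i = 3 + 83*i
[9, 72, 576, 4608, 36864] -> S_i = 9*8^i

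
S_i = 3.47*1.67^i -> [3.47, 5.79, 9.68, 16.16, 26.99]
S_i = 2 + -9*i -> [2, -7, -16, -25, -34]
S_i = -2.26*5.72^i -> [-2.26, -12.93, -73.94, -422.96, -2419.32]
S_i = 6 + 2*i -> [6, 8, 10, 12, 14]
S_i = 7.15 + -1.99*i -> [7.15, 5.16, 3.17, 1.18, -0.81]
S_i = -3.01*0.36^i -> [-3.01, -1.08, -0.39, -0.14, -0.05]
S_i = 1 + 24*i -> [1, 25, 49, 73, 97]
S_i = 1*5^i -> [1, 5, 25, 125, 625]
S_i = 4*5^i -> [4, 20, 100, 500, 2500]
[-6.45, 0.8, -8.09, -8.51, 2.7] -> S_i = Random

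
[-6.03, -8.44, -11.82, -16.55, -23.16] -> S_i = -6.03*1.40^i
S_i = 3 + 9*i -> [3, 12, 21, 30, 39]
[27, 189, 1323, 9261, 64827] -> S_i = 27*7^i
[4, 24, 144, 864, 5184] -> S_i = 4*6^i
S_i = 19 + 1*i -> [19, 20, 21, 22, 23]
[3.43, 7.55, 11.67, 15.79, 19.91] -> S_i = 3.43 + 4.12*i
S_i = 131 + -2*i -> [131, 129, 127, 125, 123]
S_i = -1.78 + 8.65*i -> [-1.78, 6.87, 15.52, 24.17, 32.82]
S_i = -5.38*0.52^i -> [-5.38, -2.8, -1.45, -0.76, -0.39]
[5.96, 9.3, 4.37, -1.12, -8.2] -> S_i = Random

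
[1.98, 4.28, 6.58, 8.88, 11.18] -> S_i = 1.98 + 2.30*i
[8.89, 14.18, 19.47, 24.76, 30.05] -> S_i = 8.89 + 5.29*i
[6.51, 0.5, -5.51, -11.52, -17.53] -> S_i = 6.51 + -6.01*i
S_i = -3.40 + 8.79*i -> [-3.4, 5.39, 14.18, 22.97, 31.76]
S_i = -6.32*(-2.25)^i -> [-6.32, 14.22, -32.0, 71.99, -161.97]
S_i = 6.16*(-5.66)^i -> [6.16, -34.87, 197.34, -1116.94, 6321.88]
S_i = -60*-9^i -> [-60, 540, -4860, 43740, -393660]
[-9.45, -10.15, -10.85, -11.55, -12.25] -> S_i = -9.45 + -0.70*i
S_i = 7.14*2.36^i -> [7.14, 16.85, 39.77, 93.85, 221.49]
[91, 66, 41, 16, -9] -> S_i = 91 + -25*i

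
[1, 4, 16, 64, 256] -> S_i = 1*4^i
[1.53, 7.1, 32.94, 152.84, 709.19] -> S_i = 1.53*4.64^i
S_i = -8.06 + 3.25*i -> [-8.06, -4.81, -1.56, 1.69, 4.94]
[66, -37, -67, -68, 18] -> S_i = Random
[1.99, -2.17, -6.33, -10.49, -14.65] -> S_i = 1.99 + -4.16*i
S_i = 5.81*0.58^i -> [5.81, 3.37, 1.95, 1.13, 0.66]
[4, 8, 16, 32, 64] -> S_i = 4*2^i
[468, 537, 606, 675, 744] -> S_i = 468 + 69*i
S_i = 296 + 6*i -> [296, 302, 308, 314, 320]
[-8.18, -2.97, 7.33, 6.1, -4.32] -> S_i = Random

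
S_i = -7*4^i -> [-7, -28, -112, -448, -1792]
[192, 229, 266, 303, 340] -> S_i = 192 + 37*i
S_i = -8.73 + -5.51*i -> [-8.73, -14.24, -19.75, -25.26, -30.77]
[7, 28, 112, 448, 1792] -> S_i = 7*4^i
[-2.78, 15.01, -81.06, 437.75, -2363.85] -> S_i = -2.78*(-5.40)^i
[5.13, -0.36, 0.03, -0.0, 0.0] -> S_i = 5.13*(-0.07)^i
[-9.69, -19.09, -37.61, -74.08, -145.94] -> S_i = -9.69*1.97^i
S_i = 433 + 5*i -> [433, 438, 443, 448, 453]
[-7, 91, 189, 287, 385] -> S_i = -7 + 98*i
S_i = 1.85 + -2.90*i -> [1.85, -1.05, -3.95, -6.85, -9.75]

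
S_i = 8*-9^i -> [8, -72, 648, -5832, 52488]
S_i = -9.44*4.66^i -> [-9.44, -43.99, -205.0, -955.28, -4451.6]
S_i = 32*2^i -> [32, 64, 128, 256, 512]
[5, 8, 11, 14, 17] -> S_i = 5 + 3*i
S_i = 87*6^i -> [87, 522, 3132, 18792, 112752]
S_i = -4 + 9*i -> [-4, 5, 14, 23, 32]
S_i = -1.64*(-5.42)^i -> [-1.64, 8.89, -48.18, 261.12, -1415.28]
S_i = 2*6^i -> [2, 12, 72, 432, 2592]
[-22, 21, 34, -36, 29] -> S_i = Random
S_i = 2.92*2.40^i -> [2.92, 7.01, 16.82, 40.37, 96.88]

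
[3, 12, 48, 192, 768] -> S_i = 3*4^i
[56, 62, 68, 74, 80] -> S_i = 56 + 6*i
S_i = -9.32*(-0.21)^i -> [-9.32, 1.96, -0.41, 0.09, -0.02]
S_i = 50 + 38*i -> [50, 88, 126, 164, 202]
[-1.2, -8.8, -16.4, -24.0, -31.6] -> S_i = -1.20 + -7.60*i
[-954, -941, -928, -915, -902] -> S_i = -954 + 13*i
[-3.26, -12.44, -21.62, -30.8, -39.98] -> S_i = -3.26 + -9.18*i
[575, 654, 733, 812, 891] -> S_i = 575 + 79*i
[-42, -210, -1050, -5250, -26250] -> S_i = -42*5^i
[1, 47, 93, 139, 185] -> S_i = 1 + 46*i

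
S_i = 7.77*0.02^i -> [7.77, 0.16, 0.0, 0.0, 0.0]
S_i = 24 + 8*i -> [24, 32, 40, 48, 56]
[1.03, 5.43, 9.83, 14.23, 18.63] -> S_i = 1.03 + 4.40*i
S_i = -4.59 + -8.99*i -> [-4.59, -13.58, -22.57, -31.56, -40.55]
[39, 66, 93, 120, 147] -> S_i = 39 + 27*i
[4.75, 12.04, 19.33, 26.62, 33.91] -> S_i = 4.75 + 7.29*i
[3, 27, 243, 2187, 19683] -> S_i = 3*9^i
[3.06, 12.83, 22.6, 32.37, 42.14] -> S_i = 3.06 + 9.77*i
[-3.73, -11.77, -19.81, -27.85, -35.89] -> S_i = -3.73 + -8.04*i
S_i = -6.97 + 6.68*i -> [-6.97, -0.29, 6.39, 13.07, 19.75]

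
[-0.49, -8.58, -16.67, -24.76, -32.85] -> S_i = -0.49 + -8.09*i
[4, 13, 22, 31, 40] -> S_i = 4 + 9*i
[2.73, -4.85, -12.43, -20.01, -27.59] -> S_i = 2.73 + -7.58*i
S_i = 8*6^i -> [8, 48, 288, 1728, 10368]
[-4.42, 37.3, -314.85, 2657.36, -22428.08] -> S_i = -4.42*(-8.44)^i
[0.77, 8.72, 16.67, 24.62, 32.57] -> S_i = 0.77 + 7.95*i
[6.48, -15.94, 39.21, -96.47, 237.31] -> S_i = 6.48*(-2.46)^i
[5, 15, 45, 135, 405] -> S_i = 5*3^i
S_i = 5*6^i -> [5, 30, 180, 1080, 6480]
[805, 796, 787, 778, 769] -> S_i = 805 + -9*i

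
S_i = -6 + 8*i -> [-6, 2, 10, 18, 26]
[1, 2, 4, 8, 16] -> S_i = 1*2^i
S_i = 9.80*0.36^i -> [9.8, 3.53, 1.27, 0.46, 0.16]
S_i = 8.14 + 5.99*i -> [8.14, 14.13, 20.12, 26.11, 32.1]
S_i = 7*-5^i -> [7, -35, 175, -875, 4375]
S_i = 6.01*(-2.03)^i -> [6.01, -12.2, 24.77, -50.28, 102.06]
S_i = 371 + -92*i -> [371, 279, 187, 95, 3]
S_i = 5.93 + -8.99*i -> [5.93, -3.06, -12.05, -21.04, -30.03]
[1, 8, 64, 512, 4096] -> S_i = 1*8^i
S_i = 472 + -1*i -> [472, 471, 470, 469, 468]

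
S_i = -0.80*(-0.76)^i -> [-0.8, 0.61, -0.46, 0.35, -0.27]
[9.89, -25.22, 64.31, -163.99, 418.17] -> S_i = 9.89*(-2.55)^i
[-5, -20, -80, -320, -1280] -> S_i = -5*4^i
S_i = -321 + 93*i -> [-321, -228, -135, -42, 51]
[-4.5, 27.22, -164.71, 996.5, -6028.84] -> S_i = -4.50*(-6.05)^i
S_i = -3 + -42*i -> [-3, -45, -87, -129, -171]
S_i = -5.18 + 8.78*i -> [-5.18, 3.6, 12.38, 21.16, 29.94]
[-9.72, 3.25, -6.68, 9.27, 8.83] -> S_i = Random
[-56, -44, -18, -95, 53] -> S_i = Random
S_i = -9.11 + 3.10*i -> [-9.11, -6.01, -2.91, 0.19, 3.29]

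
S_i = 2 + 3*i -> [2, 5, 8, 11, 14]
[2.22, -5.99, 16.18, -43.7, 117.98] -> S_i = 2.22*(-2.70)^i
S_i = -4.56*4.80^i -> [-4.56, -21.89, -105.06, -504.3, -2420.64]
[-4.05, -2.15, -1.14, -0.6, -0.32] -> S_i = -4.05*0.53^i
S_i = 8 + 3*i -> [8, 11, 14, 17, 20]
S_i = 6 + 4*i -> [6, 10, 14, 18, 22]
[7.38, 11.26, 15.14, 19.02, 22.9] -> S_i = 7.38 + 3.88*i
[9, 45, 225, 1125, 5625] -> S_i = 9*5^i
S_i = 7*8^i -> [7, 56, 448, 3584, 28672]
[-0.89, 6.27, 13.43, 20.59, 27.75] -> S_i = -0.89 + 7.16*i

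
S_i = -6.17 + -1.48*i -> [-6.17, -7.65, -9.13, -10.61, -12.09]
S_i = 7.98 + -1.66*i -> [7.98, 6.32, 4.66, 3.0, 1.34]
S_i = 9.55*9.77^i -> [9.55, 93.3, 911.58, 8906.09, 87012.5]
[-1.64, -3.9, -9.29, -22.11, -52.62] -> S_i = -1.64*2.38^i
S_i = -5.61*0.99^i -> [-5.61, -5.55, -5.5, -5.44, -5.39]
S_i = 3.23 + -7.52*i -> [3.23, -4.29, -11.81, -19.33, -26.85]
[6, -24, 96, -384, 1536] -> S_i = 6*-4^i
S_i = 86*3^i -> [86, 258, 774, 2322, 6966]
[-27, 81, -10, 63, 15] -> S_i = Random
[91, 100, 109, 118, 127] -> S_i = 91 + 9*i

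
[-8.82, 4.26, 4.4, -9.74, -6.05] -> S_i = Random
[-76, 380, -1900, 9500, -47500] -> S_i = -76*-5^i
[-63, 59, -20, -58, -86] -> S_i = Random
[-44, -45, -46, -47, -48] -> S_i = -44 + -1*i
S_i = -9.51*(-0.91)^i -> [-9.51, 8.65, -7.88, 7.17, -6.52]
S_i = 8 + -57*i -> [8, -49, -106, -163, -220]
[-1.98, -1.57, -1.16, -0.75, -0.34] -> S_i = -1.98 + 0.41*i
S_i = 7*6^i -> [7, 42, 252, 1512, 9072]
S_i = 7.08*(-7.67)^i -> [7.08, -54.3, 416.51, -3194.62, 24502.74]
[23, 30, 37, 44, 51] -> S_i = 23 + 7*i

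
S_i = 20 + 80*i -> [20, 100, 180, 260, 340]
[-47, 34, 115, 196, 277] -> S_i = -47 + 81*i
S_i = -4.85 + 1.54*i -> [-4.85, -3.31, -1.77, -0.23, 1.31]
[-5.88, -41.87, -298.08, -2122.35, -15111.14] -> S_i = -5.88*7.12^i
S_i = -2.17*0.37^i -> [-2.17, -0.8, -0.3, -0.11, -0.04]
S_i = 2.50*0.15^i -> [2.5, 0.38, 0.06, 0.01, 0.0]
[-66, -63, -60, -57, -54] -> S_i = -66 + 3*i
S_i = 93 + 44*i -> [93, 137, 181, 225, 269]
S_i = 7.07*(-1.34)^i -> [7.07, -9.47, 12.69, -17.01, 22.79]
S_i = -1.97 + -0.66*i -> [-1.97, -2.63, -3.29, -3.95, -4.61]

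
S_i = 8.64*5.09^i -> [8.64, 43.98, 223.85, 1139.38, 5799.42]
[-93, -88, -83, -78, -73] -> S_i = -93 + 5*i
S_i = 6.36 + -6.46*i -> [6.36, -0.1, -6.56, -13.02, -19.48]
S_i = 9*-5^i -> [9, -45, 225, -1125, 5625]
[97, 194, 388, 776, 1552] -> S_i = 97*2^i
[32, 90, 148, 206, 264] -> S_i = 32 + 58*i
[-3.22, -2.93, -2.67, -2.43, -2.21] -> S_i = -3.22*0.91^i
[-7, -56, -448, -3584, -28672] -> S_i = -7*8^i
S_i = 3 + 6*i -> [3, 9, 15, 21, 27]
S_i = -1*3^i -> [-1, -3, -9, -27, -81]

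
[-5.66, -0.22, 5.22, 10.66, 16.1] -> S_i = -5.66 + 5.44*i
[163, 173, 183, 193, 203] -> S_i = 163 + 10*i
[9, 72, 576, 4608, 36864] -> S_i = 9*8^i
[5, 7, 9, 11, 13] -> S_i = 5 + 2*i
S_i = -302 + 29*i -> [-302, -273, -244, -215, -186]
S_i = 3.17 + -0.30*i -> [3.17, 2.87, 2.57, 2.27, 1.97]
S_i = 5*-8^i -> [5, -40, 320, -2560, 20480]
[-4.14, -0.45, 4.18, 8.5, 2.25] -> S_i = Random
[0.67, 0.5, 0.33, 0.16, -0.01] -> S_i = 0.67 + -0.17*i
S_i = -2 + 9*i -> [-2, 7, 16, 25, 34]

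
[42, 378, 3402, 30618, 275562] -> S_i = 42*9^i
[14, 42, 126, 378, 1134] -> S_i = 14*3^i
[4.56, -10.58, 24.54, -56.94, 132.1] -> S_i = 4.56*(-2.32)^i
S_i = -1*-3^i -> [-1, 3, -9, 27, -81]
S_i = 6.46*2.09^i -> [6.46, 13.5, 28.22, 58.98, 123.26]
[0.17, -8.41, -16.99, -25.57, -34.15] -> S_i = 0.17 + -8.58*i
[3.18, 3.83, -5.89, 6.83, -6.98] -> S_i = Random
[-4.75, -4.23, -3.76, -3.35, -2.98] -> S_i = -4.75*0.89^i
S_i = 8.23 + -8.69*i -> [8.23, -0.46, -9.15, -17.84, -26.53]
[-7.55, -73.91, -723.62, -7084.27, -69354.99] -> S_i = -7.55*9.79^i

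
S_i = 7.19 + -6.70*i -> [7.19, 0.49, -6.21, -12.91, -19.61]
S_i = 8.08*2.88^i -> [8.08, 23.27, 67.02, 193.01, 555.88]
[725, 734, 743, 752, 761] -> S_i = 725 + 9*i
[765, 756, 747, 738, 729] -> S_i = 765 + -9*i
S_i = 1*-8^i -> [1, -8, 64, -512, 4096]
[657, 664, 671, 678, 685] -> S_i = 657 + 7*i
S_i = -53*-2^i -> [-53, 106, -212, 424, -848]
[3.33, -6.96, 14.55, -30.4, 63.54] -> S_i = 3.33*(-2.09)^i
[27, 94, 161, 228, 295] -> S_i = 27 + 67*i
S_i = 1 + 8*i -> [1, 9, 17, 25, 33]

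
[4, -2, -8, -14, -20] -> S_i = 4 + -6*i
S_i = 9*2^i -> [9, 18, 36, 72, 144]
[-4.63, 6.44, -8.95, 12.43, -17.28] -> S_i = -4.63*(-1.39)^i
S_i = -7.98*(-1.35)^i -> [-7.98, 10.77, -14.54, 19.63, -26.51]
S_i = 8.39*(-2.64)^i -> [8.39, -22.15, 58.47, -154.37, 407.55]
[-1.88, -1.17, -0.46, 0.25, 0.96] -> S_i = -1.88 + 0.71*i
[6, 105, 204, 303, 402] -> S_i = 6 + 99*i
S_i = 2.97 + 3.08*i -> [2.97, 6.05, 9.13, 12.21, 15.29]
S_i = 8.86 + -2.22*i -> [8.86, 6.64, 4.42, 2.2, -0.02]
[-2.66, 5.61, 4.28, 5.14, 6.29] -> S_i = Random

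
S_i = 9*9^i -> [9, 81, 729, 6561, 59049]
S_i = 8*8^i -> [8, 64, 512, 4096, 32768]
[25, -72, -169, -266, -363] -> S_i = 25 + -97*i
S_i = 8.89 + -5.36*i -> [8.89, 3.53, -1.83, -7.19, -12.55]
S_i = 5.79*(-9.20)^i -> [5.79, -53.27, 490.07, -4508.6, 41479.15]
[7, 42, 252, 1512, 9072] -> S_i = 7*6^i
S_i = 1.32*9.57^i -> [1.32, 12.63, 120.89, 1156.94, 11071.89]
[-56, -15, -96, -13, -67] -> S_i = Random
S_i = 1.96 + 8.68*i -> [1.96, 10.64, 19.32, 28.0, 36.68]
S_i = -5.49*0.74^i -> [-5.49, -4.06, -3.01, -2.22, -1.65]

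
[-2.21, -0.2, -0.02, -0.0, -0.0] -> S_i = -2.21*0.09^i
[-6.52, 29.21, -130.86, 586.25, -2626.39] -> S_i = -6.52*(-4.48)^i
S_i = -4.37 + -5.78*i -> [-4.37, -10.15, -15.93, -21.71, -27.49]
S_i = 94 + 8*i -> [94, 102, 110, 118, 126]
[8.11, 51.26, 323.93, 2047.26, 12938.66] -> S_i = 8.11*6.32^i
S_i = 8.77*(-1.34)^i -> [8.77, -11.75, 15.75, -21.1, 28.28]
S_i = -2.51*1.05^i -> [-2.51, -2.64, -2.77, -2.91, -3.05]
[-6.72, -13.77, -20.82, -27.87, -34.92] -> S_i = -6.72 + -7.05*i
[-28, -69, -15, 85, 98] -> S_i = Random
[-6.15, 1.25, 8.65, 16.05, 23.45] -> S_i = -6.15 + 7.40*i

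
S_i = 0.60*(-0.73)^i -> [0.6, -0.44, 0.32, -0.23, 0.17]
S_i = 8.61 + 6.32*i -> [8.61, 14.93, 21.25, 27.57, 33.89]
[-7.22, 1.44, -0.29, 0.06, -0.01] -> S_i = -7.22*(-0.20)^i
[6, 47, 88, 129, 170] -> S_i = 6 + 41*i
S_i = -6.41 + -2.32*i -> [-6.41, -8.73, -11.05, -13.37, -15.69]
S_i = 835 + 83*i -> [835, 918, 1001, 1084, 1167]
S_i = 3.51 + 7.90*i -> [3.51, 11.41, 19.31, 27.21, 35.11]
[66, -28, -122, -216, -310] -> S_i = 66 + -94*i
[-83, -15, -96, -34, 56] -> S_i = Random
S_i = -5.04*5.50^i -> [-5.04, -27.72, -152.46, -838.53, -4611.92]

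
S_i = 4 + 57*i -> [4, 61, 118, 175, 232]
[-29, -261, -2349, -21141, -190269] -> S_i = -29*9^i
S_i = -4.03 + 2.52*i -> [-4.03, -1.51, 1.01, 3.53, 6.05]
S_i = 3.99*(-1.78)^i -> [3.99, -7.1, 12.64, -22.5, 40.05]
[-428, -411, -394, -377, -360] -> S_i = -428 + 17*i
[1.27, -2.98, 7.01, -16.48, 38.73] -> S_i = 1.27*(-2.35)^i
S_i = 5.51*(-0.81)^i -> [5.51, -4.46, 3.62, -2.93, 2.37]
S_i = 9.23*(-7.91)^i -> [9.23, -73.01, 577.5, -4568.05, 36133.3]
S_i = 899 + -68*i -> [899, 831, 763, 695, 627]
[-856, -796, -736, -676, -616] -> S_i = -856 + 60*i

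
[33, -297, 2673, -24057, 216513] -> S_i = 33*-9^i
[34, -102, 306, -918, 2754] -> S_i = 34*-3^i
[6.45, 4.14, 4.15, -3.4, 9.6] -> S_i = Random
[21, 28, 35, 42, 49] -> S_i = 21 + 7*i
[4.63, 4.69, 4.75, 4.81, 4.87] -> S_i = 4.63 + 0.06*i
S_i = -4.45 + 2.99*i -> [-4.45, -1.46, 1.53, 4.52, 7.51]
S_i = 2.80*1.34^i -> [2.8, 3.75, 5.03, 6.74, 9.03]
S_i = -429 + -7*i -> [-429, -436, -443, -450, -457]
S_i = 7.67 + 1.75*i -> [7.67, 9.42, 11.17, 12.92, 14.67]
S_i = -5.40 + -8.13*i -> [-5.4, -13.53, -21.66, -29.79, -37.92]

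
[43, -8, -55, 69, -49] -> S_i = Random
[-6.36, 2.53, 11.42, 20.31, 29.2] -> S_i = -6.36 + 8.89*i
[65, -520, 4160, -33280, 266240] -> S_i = 65*-8^i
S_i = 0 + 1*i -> [0, 1, 2, 3, 4]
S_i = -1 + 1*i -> [-1, 0, 1, 2, 3]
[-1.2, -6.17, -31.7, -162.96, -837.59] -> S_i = -1.20*5.14^i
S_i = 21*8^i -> [21, 168, 1344, 10752, 86016]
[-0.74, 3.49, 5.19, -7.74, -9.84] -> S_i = Random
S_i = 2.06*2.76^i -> [2.06, 5.69, 15.69, 43.31, 119.54]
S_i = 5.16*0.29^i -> [5.16, 1.5, 0.43, 0.13, 0.04]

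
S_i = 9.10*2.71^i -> [9.1, 24.66, 66.83, 181.11, 490.82]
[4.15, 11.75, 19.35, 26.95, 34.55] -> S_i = 4.15 + 7.60*i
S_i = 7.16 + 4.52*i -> [7.16, 11.68, 16.2, 20.72, 25.24]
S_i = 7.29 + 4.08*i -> [7.29, 11.37, 15.45, 19.53, 23.61]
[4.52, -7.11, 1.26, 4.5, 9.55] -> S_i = Random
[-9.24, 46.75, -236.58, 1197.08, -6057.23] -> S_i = -9.24*(-5.06)^i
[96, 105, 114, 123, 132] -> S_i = 96 + 9*i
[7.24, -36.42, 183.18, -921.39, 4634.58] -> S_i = 7.24*(-5.03)^i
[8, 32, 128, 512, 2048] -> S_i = 8*4^i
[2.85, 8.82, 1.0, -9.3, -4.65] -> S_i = Random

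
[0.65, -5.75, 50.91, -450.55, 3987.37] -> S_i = 0.65*(-8.85)^i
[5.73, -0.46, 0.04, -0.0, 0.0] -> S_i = 5.73*(-0.08)^i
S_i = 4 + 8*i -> [4, 12, 20, 28, 36]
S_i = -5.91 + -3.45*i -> [-5.91, -9.36, -12.81, -16.26, -19.71]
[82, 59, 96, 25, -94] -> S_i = Random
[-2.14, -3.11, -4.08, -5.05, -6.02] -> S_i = -2.14 + -0.97*i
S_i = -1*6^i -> [-1, -6, -36, -216, -1296]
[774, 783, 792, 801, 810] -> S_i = 774 + 9*i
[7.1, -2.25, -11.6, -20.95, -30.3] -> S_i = 7.10 + -9.35*i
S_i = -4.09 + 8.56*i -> [-4.09, 4.47, 13.03, 21.59, 30.15]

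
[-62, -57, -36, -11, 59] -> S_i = Random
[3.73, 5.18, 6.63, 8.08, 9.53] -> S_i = 3.73 + 1.45*i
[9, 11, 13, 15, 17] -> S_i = 9 + 2*i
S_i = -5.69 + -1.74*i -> [-5.69, -7.43, -9.17, -10.91, -12.65]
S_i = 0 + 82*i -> [0, 82, 164, 246, 328]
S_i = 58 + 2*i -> [58, 60, 62, 64, 66]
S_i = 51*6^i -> [51, 306, 1836, 11016, 66096]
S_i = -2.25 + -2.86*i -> [-2.25, -5.11, -7.97, -10.83, -13.69]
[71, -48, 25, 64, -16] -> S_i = Random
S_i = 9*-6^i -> [9, -54, 324, -1944, 11664]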